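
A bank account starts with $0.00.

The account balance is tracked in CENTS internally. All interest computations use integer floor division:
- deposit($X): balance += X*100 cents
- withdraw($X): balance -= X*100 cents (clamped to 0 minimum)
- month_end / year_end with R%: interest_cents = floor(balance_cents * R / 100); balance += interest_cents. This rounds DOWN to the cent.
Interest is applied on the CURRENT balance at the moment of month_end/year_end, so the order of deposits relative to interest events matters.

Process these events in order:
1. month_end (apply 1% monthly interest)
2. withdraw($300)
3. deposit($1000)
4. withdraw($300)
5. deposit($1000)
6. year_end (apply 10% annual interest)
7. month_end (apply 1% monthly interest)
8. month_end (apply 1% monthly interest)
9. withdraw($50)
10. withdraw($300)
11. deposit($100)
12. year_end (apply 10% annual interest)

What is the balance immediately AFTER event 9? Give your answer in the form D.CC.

Answer: 1857.58

Derivation:
After 1 (month_end (apply 1% monthly interest)): balance=$0.00 total_interest=$0.00
After 2 (withdraw($300)): balance=$0.00 total_interest=$0.00
After 3 (deposit($1000)): balance=$1000.00 total_interest=$0.00
After 4 (withdraw($300)): balance=$700.00 total_interest=$0.00
After 5 (deposit($1000)): balance=$1700.00 total_interest=$0.00
After 6 (year_end (apply 10% annual interest)): balance=$1870.00 total_interest=$170.00
After 7 (month_end (apply 1% monthly interest)): balance=$1888.70 total_interest=$188.70
After 8 (month_end (apply 1% monthly interest)): balance=$1907.58 total_interest=$207.58
After 9 (withdraw($50)): balance=$1857.58 total_interest=$207.58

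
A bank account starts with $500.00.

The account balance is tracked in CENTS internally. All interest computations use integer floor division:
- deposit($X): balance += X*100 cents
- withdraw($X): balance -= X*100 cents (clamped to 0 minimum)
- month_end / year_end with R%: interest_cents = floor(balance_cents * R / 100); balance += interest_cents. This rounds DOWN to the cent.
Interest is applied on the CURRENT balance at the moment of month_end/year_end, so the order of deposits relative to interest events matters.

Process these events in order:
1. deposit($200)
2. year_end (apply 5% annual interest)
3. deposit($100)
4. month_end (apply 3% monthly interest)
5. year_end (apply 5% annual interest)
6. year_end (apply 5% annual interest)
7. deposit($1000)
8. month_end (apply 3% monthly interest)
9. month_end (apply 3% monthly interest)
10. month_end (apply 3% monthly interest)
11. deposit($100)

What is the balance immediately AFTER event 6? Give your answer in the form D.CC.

After 1 (deposit($200)): balance=$700.00 total_interest=$0.00
After 2 (year_end (apply 5% annual interest)): balance=$735.00 total_interest=$35.00
After 3 (deposit($100)): balance=$835.00 total_interest=$35.00
After 4 (month_end (apply 3% monthly interest)): balance=$860.05 total_interest=$60.05
After 5 (year_end (apply 5% annual interest)): balance=$903.05 total_interest=$103.05
After 6 (year_end (apply 5% annual interest)): balance=$948.20 total_interest=$148.20

Answer: 948.20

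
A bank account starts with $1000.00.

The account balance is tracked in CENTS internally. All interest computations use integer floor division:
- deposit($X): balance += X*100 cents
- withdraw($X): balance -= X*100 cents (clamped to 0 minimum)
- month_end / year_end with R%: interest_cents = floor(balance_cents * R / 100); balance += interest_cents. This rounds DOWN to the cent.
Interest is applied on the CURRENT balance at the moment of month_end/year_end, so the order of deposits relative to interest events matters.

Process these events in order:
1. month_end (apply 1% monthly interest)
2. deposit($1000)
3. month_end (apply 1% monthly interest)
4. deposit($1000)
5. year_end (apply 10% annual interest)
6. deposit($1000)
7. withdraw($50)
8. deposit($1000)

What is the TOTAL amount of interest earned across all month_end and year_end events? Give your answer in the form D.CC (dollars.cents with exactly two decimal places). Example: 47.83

After 1 (month_end (apply 1% monthly interest)): balance=$1010.00 total_interest=$10.00
After 2 (deposit($1000)): balance=$2010.00 total_interest=$10.00
After 3 (month_end (apply 1% monthly interest)): balance=$2030.10 total_interest=$30.10
After 4 (deposit($1000)): balance=$3030.10 total_interest=$30.10
After 5 (year_end (apply 10% annual interest)): balance=$3333.11 total_interest=$333.11
After 6 (deposit($1000)): balance=$4333.11 total_interest=$333.11
After 7 (withdraw($50)): balance=$4283.11 total_interest=$333.11
After 8 (deposit($1000)): balance=$5283.11 total_interest=$333.11

Answer: 333.11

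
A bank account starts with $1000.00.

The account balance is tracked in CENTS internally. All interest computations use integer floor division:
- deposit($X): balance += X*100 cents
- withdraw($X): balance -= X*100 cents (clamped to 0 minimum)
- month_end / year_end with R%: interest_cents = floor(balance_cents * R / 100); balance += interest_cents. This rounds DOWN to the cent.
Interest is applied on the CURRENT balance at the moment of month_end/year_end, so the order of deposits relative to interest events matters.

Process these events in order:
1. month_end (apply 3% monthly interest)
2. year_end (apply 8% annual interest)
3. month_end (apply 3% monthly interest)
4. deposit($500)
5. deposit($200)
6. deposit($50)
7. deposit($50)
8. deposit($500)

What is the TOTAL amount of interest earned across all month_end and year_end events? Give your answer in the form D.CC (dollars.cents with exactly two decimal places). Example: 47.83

Answer: 145.77

Derivation:
After 1 (month_end (apply 3% monthly interest)): balance=$1030.00 total_interest=$30.00
After 2 (year_end (apply 8% annual interest)): balance=$1112.40 total_interest=$112.40
After 3 (month_end (apply 3% monthly interest)): balance=$1145.77 total_interest=$145.77
After 4 (deposit($500)): balance=$1645.77 total_interest=$145.77
After 5 (deposit($200)): balance=$1845.77 total_interest=$145.77
After 6 (deposit($50)): balance=$1895.77 total_interest=$145.77
After 7 (deposit($50)): balance=$1945.77 total_interest=$145.77
After 8 (deposit($500)): balance=$2445.77 total_interest=$145.77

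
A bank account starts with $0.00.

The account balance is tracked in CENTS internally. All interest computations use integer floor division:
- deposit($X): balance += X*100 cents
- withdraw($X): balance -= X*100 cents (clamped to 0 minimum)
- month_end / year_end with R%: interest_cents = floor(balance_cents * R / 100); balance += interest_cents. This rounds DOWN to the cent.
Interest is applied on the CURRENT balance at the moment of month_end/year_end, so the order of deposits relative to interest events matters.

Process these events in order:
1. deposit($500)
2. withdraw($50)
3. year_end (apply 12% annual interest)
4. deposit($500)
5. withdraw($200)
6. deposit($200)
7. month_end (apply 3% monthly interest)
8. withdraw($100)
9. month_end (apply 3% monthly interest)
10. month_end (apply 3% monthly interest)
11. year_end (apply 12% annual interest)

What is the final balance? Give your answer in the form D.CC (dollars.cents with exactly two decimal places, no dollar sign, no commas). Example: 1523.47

Answer: 1109.92

Derivation:
After 1 (deposit($500)): balance=$500.00 total_interest=$0.00
After 2 (withdraw($50)): balance=$450.00 total_interest=$0.00
After 3 (year_end (apply 12% annual interest)): balance=$504.00 total_interest=$54.00
After 4 (deposit($500)): balance=$1004.00 total_interest=$54.00
After 5 (withdraw($200)): balance=$804.00 total_interest=$54.00
After 6 (deposit($200)): balance=$1004.00 total_interest=$54.00
After 7 (month_end (apply 3% monthly interest)): balance=$1034.12 total_interest=$84.12
After 8 (withdraw($100)): balance=$934.12 total_interest=$84.12
After 9 (month_end (apply 3% monthly interest)): balance=$962.14 total_interest=$112.14
After 10 (month_end (apply 3% monthly interest)): balance=$991.00 total_interest=$141.00
After 11 (year_end (apply 12% annual interest)): balance=$1109.92 total_interest=$259.92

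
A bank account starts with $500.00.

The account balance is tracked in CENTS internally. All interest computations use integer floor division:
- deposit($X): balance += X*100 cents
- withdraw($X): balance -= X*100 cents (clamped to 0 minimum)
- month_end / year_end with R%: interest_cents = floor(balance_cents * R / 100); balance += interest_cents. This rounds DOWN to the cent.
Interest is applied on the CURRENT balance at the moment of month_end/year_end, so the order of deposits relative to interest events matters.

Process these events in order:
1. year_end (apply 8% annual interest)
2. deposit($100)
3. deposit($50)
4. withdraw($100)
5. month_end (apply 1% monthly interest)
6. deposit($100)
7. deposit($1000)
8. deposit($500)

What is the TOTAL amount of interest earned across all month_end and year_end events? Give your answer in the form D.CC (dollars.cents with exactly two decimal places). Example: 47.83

Answer: 45.90

Derivation:
After 1 (year_end (apply 8% annual interest)): balance=$540.00 total_interest=$40.00
After 2 (deposit($100)): balance=$640.00 total_interest=$40.00
After 3 (deposit($50)): balance=$690.00 total_interest=$40.00
After 4 (withdraw($100)): balance=$590.00 total_interest=$40.00
After 5 (month_end (apply 1% monthly interest)): balance=$595.90 total_interest=$45.90
After 6 (deposit($100)): balance=$695.90 total_interest=$45.90
After 7 (deposit($1000)): balance=$1695.90 total_interest=$45.90
After 8 (deposit($500)): balance=$2195.90 total_interest=$45.90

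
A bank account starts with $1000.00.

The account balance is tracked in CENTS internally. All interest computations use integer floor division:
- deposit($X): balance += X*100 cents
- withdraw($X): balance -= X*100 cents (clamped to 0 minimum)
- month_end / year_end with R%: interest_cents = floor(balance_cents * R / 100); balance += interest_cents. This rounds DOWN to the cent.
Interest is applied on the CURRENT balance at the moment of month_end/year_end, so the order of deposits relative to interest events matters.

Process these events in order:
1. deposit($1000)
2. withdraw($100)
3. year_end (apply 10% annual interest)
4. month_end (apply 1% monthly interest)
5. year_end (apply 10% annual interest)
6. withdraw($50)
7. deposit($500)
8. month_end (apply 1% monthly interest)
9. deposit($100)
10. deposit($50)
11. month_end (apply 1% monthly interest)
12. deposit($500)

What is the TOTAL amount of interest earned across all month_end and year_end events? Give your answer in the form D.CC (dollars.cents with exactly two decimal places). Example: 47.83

After 1 (deposit($1000)): balance=$2000.00 total_interest=$0.00
After 2 (withdraw($100)): balance=$1900.00 total_interest=$0.00
After 3 (year_end (apply 10% annual interest)): balance=$2090.00 total_interest=$190.00
After 4 (month_end (apply 1% monthly interest)): balance=$2110.90 total_interest=$210.90
After 5 (year_end (apply 10% annual interest)): balance=$2321.99 total_interest=$421.99
After 6 (withdraw($50)): balance=$2271.99 total_interest=$421.99
After 7 (deposit($500)): balance=$2771.99 total_interest=$421.99
After 8 (month_end (apply 1% monthly interest)): balance=$2799.70 total_interest=$449.70
After 9 (deposit($100)): balance=$2899.70 total_interest=$449.70
After 10 (deposit($50)): balance=$2949.70 total_interest=$449.70
After 11 (month_end (apply 1% monthly interest)): balance=$2979.19 total_interest=$479.19
After 12 (deposit($500)): balance=$3479.19 total_interest=$479.19

Answer: 479.19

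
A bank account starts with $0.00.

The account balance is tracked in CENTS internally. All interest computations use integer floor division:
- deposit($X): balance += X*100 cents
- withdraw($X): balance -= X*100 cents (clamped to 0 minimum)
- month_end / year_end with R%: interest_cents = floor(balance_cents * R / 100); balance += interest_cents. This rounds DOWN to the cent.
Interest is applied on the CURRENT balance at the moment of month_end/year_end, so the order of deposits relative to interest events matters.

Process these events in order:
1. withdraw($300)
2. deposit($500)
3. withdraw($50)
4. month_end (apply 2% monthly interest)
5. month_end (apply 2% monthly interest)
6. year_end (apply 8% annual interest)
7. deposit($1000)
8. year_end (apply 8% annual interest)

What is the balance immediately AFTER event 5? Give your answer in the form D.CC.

Answer: 468.18

Derivation:
After 1 (withdraw($300)): balance=$0.00 total_interest=$0.00
After 2 (deposit($500)): balance=$500.00 total_interest=$0.00
After 3 (withdraw($50)): balance=$450.00 total_interest=$0.00
After 4 (month_end (apply 2% monthly interest)): balance=$459.00 total_interest=$9.00
After 5 (month_end (apply 2% monthly interest)): balance=$468.18 total_interest=$18.18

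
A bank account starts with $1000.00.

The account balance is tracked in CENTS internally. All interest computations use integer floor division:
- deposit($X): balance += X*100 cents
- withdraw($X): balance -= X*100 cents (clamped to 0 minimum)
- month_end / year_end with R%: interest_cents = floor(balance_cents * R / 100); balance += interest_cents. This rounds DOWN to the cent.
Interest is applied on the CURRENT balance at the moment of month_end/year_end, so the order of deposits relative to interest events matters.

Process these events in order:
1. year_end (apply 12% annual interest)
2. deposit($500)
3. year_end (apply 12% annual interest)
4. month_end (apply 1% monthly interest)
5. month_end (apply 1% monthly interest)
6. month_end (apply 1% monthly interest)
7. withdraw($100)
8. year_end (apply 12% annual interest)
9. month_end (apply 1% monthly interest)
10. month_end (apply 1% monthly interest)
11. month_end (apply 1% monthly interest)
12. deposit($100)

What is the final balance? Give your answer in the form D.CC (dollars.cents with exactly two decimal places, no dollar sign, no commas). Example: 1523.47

After 1 (year_end (apply 12% annual interest)): balance=$1120.00 total_interest=$120.00
After 2 (deposit($500)): balance=$1620.00 total_interest=$120.00
After 3 (year_end (apply 12% annual interest)): balance=$1814.40 total_interest=$314.40
After 4 (month_end (apply 1% monthly interest)): balance=$1832.54 total_interest=$332.54
After 5 (month_end (apply 1% monthly interest)): balance=$1850.86 total_interest=$350.86
After 6 (month_end (apply 1% monthly interest)): balance=$1869.36 total_interest=$369.36
After 7 (withdraw($100)): balance=$1769.36 total_interest=$369.36
After 8 (year_end (apply 12% annual interest)): balance=$1981.68 total_interest=$581.68
After 9 (month_end (apply 1% monthly interest)): balance=$2001.49 total_interest=$601.49
After 10 (month_end (apply 1% monthly interest)): balance=$2021.50 total_interest=$621.50
After 11 (month_end (apply 1% monthly interest)): balance=$2041.71 total_interest=$641.71
After 12 (deposit($100)): balance=$2141.71 total_interest=$641.71

Answer: 2141.71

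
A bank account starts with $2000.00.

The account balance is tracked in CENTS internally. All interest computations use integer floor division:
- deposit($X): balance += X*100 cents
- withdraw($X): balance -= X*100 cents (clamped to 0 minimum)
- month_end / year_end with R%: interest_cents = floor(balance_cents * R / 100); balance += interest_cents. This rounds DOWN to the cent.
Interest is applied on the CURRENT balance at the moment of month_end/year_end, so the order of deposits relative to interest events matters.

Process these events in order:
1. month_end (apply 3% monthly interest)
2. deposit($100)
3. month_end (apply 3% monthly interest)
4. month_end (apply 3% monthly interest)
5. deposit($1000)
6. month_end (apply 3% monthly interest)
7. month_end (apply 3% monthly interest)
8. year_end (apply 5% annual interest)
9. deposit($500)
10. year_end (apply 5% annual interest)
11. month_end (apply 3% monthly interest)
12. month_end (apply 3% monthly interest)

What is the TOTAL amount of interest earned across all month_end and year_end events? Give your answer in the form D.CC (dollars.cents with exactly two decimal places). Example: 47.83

After 1 (month_end (apply 3% monthly interest)): balance=$2060.00 total_interest=$60.00
After 2 (deposit($100)): balance=$2160.00 total_interest=$60.00
After 3 (month_end (apply 3% monthly interest)): balance=$2224.80 total_interest=$124.80
After 4 (month_end (apply 3% monthly interest)): balance=$2291.54 total_interest=$191.54
After 5 (deposit($1000)): balance=$3291.54 total_interest=$191.54
After 6 (month_end (apply 3% monthly interest)): balance=$3390.28 total_interest=$290.28
After 7 (month_end (apply 3% monthly interest)): balance=$3491.98 total_interest=$391.98
After 8 (year_end (apply 5% annual interest)): balance=$3666.57 total_interest=$566.57
After 9 (deposit($500)): balance=$4166.57 total_interest=$566.57
After 10 (year_end (apply 5% annual interest)): balance=$4374.89 total_interest=$774.89
After 11 (month_end (apply 3% monthly interest)): balance=$4506.13 total_interest=$906.13
After 12 (month_end (apply 3% monthly interest)): balance=$4641.31 total_interest=$1041.31

Answer: 1041.31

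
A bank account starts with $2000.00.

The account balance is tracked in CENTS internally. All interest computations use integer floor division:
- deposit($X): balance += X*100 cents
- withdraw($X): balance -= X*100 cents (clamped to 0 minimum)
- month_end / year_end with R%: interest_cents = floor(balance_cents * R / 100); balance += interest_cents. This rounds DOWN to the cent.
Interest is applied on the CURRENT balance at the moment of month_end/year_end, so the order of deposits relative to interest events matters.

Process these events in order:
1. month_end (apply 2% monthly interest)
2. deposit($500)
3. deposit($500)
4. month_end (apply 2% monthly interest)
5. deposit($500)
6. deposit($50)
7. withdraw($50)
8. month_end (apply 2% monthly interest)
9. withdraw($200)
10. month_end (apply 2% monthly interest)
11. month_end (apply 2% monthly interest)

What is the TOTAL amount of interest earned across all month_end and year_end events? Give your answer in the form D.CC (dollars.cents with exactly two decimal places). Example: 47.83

After 1 (month_end (apply 2% monthly interest)): balance=$2040.00 total_interest=$40.00
After 2 (deposit($500)): balance=$2540.00 total_interest=$40.00
After 3 (deposit($500)): balance=$3040.00 total_interest=$40.00
After 4 (month_end (apply 2% monthly interest)): balance=$3100.80 total_interest=$100.80
After 5 (deposit($500)): balance=$3600.80 total_interest=$100.80
After 6 (deposit($50)): balance=$3650.80 total_interest=$100.80
After 7 (withdraw($50)): balance=$3600.80 total_interest=$100.80
After 8 (month_end (apply 2% monthly interest)): balance=$3672.81 total_interest=$172.81
After 9 (withdraw($200)): balance=$3472.81 total_interest=$172.81
After 10 (month_end (apply 2% monthly interest)): balance=$3542.26 total_interest=$242.26
After 11 (month_end (apply 2% monthly interest)): balance=$3613.10 total_interest=$313.10

Answer: 313.10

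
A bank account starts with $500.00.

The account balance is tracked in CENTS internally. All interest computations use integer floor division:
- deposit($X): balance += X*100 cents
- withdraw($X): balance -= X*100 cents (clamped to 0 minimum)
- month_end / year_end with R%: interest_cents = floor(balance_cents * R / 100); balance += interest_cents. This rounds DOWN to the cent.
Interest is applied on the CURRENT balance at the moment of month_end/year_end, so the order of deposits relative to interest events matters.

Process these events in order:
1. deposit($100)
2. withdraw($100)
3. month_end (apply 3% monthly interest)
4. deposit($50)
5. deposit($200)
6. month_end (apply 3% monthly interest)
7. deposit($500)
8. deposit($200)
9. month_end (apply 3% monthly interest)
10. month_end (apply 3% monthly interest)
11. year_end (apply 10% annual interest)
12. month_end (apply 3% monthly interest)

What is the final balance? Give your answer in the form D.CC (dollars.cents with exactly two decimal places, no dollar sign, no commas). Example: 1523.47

After 1 (deposit($100)): balance=$600.00 total_interest=$0.00
After 2 (withdraw($100)): balance=$500.00 total_interest=$0.00
After 3 (month_end (apply 3% monthly interest)): balance=$515.00 total_interest=$15.00
After 4 (deposit($50)): balance=$565.00 total_interest=$15.00
After 5 (deposit($200)): balance=$765.00 total_interest=$15.00
After 6 (month_end (apply 3% monthly interest)): balance=$787.95 total_interest=$37.95
After 7 (deposit($500)): balance=$1287.95 total_interest=$37.95
After 8 (deposit($200)): balance=$1487.95 total_interest=$37.95
After 9 (month_end (apply 3% monthly interest)): balance=$1532.58 total_interest=$82.58
After 10 (month_end (apply 3% monthly interest)): balance=$1578.55 total_interest=$128.55
After 11 (year_end (apply 10% annual interest)): balance=$1736.40 total_interest=$286.40
After 12 (month_end (apply 3% monthly interest)): balance=$1788.49 total_interest=$338.49

Answer: 1788.49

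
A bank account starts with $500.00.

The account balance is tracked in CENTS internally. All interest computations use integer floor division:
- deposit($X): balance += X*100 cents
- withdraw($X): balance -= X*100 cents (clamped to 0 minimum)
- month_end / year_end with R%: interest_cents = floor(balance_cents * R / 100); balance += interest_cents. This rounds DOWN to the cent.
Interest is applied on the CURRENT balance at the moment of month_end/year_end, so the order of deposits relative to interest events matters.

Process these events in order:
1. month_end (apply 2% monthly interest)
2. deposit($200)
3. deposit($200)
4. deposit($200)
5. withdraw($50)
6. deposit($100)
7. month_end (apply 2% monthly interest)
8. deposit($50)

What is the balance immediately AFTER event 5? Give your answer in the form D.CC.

After 1 (month_end (apply 2% monthly interest)): balance=$510.00 total_interest=$10.00
After 2 (deposit($200)): balance=$710.00 total_interest=$10.00
After 3 (deposit($200)): balance=$910.00 total_interest=$10.00
After 4 (deposit($200)): balance=$1110.00 total_interest=$10.00
After 5 (withdraw($50)): balance=$1060.00 total_interest=$10.00

Answer: 1060.00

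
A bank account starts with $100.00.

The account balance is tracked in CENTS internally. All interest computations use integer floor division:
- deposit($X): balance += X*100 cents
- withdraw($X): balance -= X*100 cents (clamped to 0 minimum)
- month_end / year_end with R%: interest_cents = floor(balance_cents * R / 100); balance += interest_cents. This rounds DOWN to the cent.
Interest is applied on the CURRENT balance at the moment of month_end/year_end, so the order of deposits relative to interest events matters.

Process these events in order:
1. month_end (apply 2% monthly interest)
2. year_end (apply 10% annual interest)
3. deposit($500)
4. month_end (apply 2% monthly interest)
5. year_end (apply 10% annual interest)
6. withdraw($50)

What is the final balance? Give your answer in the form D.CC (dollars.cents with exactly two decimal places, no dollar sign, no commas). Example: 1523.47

Answer: 636.88

Derivation:
After 1 (month_end (apply 2% monthly interest)): balance=$102.00 total_interest=$2.00
After 2 (year_end (apply 10% annual interest)): balance=$112.20 total_interest=$12.20
After 3 (deposit($500)): balance=$612.20 total_interest=$12.20
After 4 (month_end (apply 2% monthly interest)): balance=$624.44 total_interest=$24.44
After 5 (year_end (apply 10% annual interest)): balance=$686.88 total_interest=$86.88
After 6 (withdraw($50)): balance=$636.88 total_interest=$86.88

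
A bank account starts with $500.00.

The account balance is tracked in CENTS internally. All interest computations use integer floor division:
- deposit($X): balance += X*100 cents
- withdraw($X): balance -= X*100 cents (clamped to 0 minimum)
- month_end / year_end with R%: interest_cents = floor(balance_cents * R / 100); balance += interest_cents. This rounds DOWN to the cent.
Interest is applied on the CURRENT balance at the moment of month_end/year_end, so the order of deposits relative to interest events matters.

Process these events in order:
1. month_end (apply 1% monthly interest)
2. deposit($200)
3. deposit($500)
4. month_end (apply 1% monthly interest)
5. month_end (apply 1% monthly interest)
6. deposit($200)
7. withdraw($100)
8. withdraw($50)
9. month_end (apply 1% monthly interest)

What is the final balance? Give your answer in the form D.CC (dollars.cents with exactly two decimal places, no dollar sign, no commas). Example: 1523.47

Answer: 1292.01

Derivation:
After 1 (month_end (apply 1% monthly interest)): balance=$505.00 total_interest=$5.00
After 2 (deposit($200)): balance=$705.00 total_interest=$5.00
After 3 (deposit($500)): balance=$1205.00 total_interest=$5.00
After 4 (month_end (apply 1% monthly interest)): balance=$1217.05 total_interest=$17.05
After 5 (month_end (apply 1% monthly interest)): balance=$1229.22 total_interest=$29.22
After 6 (deposit($200)): balance=$1429.22 total_interest=$29.22
After 7 (withdraw($100)): balance=$1329.22 total_interest=$29.22
After 8 (withdraw($50)): balance=$1279.22 total_interest=$29.22
After 9 (month_end (apply 1% monthly interest)): balance=$1292.01 total_interest=$42.01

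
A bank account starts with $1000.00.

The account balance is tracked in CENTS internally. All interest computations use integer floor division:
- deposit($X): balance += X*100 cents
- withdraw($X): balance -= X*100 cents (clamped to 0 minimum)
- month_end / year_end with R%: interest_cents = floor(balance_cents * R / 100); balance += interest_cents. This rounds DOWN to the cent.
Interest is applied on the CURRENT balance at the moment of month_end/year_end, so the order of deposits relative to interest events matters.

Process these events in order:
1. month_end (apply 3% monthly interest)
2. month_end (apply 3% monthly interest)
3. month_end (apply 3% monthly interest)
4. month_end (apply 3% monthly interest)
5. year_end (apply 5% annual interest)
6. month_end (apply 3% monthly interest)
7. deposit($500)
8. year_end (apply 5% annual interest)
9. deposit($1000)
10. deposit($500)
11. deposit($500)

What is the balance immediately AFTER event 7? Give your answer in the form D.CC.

Answer: 1717.22

Derivation:
After 1 (month_end (apply 3% monthly interest)): balance=$1030.00 total_interest=$30.00
After 2 (month_end (apply 3% monthly interest)): balance=$1060.90 total_interest=$60.90
After 3 (month_end (apply 3% monthly interest)): balance=$1092.72 total_interest=$92.72
After 4 (month_end (apply 3% monthly interest)): balance=$1125.50 total_interest=$125.50
After 5 (year_end (apply 5% annual interest)): balance=$1181.77 total_interest=$181.77
After 6 (month_end (apply 3% monthly interest)): balance=$1217.22 total_interest=$217.22
After 7 (deposit($500)): balance=$1717.22 total_interest=$217.22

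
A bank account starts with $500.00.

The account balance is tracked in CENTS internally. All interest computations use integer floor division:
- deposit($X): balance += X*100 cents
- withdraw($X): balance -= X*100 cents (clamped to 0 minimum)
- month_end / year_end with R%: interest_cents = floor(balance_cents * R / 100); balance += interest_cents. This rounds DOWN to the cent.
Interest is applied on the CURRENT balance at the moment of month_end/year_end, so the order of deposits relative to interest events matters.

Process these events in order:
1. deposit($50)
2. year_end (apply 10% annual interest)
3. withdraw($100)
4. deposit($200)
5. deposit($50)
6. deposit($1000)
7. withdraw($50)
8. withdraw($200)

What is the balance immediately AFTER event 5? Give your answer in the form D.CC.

Answer: 755.00

Derivation:
After 1 (deposit($50)): balance=$550.00 total_interest=$0.00
After 2 (year_end (apply 10% annual interest)): balance=$605.00 total_interest=$55.00
After 3 (withdraw($100)): balance=$505.00 total_interest=$55.00
After 4 (deposit($200)): balance=$705.00 total_interest=$55.00
After 5 (deposit($50)): balance=$755.00 total_interest=$55.00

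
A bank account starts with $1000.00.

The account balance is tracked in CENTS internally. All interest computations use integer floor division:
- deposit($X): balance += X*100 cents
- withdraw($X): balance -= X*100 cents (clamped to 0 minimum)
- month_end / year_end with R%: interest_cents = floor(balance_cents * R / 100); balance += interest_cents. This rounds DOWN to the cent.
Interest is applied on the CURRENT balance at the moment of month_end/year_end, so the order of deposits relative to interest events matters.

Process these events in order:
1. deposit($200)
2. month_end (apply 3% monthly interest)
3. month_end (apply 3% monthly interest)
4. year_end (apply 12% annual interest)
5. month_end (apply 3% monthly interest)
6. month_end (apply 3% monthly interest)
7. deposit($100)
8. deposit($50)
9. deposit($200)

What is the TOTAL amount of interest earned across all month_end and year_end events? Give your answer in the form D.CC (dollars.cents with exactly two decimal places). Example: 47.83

Answer: 312.66

Derivation:
After 1 (deposit($200)): balance=$1200.00 total_interest=$0.00
After 2 (month_end (apply 3% monthly interest)): balance=$1236.00 total_interest=$36.00
After 3 (month_end (apply 3% monthly interest)): balance=$1273.08 total_interest=$73.08
After 4 (year_end (apply 12% annual interest)): balance=$1425.84 total_interest=$225.84
After 5 (month_end (apply 3% monthly interest)): balance=$1468.61 total_interest=$268.61
After 6 (month_end (apply 3% monthly interest)): balance=$1512.66 total_interest=$312.66
After 7 (deposit($100)): balance=$1612.66 total_interest=$312.66
After 8 (deposit($50)): balance=$1662.66 total_interest=$312.66
After 9 (deposit($200)): balance=$1862.66 total_interest=$312.66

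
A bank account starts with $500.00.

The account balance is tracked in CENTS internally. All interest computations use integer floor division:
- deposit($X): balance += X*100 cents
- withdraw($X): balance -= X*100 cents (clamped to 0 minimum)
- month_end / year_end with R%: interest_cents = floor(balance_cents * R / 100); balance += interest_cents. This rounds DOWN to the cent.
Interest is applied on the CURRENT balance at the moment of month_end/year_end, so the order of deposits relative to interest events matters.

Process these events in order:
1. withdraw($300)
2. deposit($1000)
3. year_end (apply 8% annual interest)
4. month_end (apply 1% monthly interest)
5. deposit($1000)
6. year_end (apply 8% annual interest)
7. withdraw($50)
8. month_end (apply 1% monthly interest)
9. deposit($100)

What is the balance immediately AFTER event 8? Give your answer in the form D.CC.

After 1 (withdraw($300)): balance=$200.00 total_interest=$0.00
After 2 (deposit($1000)): balance=$1200.00 total_interest=$0.00
After 3 (year_end (apply 8% annual interest)): balance=$1296.00 total_interest=$96.00
After 4 (month_end (apply 1% monthly interest)): balance=$1308.96 total_interest=$108.96
After 5 (deposit($1000)): balance=$2308.96 total_interest=$108.96
After 6 (year_end (apply 8% annual interest)): balance=$2493.67 total_interest=$293.67
After 7 (withdraw($50)): balance=$2443.67 total_interest=$293.67
After 8 (month_end (apply 1% monthly interest)): balance=$2468.10 total_interest=$318.10

Answer: 2468.10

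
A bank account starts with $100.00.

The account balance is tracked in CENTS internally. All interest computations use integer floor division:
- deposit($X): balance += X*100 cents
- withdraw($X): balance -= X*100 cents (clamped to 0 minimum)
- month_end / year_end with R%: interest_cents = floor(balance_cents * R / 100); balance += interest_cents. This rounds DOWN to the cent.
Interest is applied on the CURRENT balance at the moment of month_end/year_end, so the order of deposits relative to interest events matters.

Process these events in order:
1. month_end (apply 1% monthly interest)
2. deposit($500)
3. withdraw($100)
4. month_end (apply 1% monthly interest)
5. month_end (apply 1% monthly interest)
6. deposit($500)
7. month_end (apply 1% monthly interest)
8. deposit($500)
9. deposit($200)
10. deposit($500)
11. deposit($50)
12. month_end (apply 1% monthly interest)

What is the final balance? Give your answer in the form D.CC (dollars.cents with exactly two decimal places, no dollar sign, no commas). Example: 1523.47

Answer: 2293.89

Derivation:
After 1 (month_end (apply 1% monthly interest)): balance=$101.00 total_interest=$1.00
After 2 (deposit($500)): balance=$601.00 total_interest=$1.00
After 3 (withdraw($100)): balance=$501.00 total_interest=$1.00
After 4 (month_end (apply 1% monthly interest)): balance=$506.01 total_interest=$6.01
After 5 (month_end (apply 1% monthly interest)): balance=$511.07 total_interest=$11.07
After 6 (deposit($500)): balance=$1011.07 total_interest=$11.07
After 7 (month_end (apply 1% monthly interest)): balance=$1021.18 total_interest=$21.18
After 8 (deposit($500)): balance=$1521.18 total_interest=$21.18
After 9 (deposit($200)): balance=$1721.18 total_interest=$21.18
After 10 (deposit($500)): balance=$2221.18 total_interest=$21.18
After 11 (deposit($50)): balance=$2271.18 total_interest=$21.18
After 12 (month_end (apply 1% monthly interest)): balance=$2293.89 total_interest=$43.89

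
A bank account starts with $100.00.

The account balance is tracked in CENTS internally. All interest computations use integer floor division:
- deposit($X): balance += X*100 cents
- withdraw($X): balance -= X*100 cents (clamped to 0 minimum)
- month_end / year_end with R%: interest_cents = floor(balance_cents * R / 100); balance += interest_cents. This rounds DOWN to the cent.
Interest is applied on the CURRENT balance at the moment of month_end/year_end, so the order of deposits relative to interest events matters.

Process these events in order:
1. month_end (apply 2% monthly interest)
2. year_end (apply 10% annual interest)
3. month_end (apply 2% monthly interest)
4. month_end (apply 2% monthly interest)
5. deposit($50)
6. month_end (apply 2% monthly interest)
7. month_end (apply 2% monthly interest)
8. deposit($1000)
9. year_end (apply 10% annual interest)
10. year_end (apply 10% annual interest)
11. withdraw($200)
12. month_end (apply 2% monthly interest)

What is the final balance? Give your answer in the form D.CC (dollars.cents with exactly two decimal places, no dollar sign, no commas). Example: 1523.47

Answer: 1244.25

Derivation:
After 1 (month_end (apply 2% monthly interest)): balance=$102.00 total_interest=$2.00
After 2 (year_end (apply 10% annual interest)): balance=$112.20 total_interest=$12.20
After 3 (month_end (apply 2% monthly interest)): balance=$114.44 total_interest=$14.44
After 4 (month_end (apply 2% monthly interest)): balance=$116.72 total_interest=$16.72
After 5 (deposit($50)): balance=$166.72 total_interest=$16.72
After 6 (month_end (apply 2% monthly interest)): balance=$170.05 total_interest=$20.05
After 7 (month_end (apply 2% monthly interest)): balance=$173.45 total_interest=$23.45
After 8 (deposit($1000)): balance=$1173.45 total_interest=$23.45
After 9 (year_end (apply 10% annual interest)): balance=$1290.79 total_interest=$140.79
After 10 (year_end (apply 10% annual interest)): balance=$1419.86 total_interest=$269.86
After 11 (withdraw($200)): balance=$1219.86 total_interest=$269.86
After 12 (month_end (apply 2% monthly interest)): balance=$1244.25 total_interest=$294.25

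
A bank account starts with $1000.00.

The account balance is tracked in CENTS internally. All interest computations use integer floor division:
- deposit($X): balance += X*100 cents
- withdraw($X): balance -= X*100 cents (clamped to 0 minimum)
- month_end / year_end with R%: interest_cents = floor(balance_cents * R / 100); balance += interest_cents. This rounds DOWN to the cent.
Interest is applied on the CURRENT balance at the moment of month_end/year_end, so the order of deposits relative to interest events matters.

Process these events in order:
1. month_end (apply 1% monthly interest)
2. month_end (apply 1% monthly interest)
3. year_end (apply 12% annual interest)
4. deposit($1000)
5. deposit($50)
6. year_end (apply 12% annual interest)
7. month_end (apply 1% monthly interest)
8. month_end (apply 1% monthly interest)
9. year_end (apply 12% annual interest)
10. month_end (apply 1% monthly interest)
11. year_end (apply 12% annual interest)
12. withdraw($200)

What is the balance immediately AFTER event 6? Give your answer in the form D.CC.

Answer: 2455.61

Derivation:
After 1 (month_end (apply 1% monthly interest)): balance=$1010.00 total_interest=$10.00
After 2 (month_end (apply 1% monthly interest)): balance=$1020.10 total_interest=$20.10
After 3 (year_end (apply 12% annual interest)): balance=$1142.51 total_interest=$142.51
After 4 (deposit($1000)): balance=$2142.51 total_interest=$142.51
After 5 (deposit($50)): balance=$2192.51 total_interest=$142.51
After 6 (year_end (apply 12% annual interest)): balance=$2455.61 total_interest=$405.61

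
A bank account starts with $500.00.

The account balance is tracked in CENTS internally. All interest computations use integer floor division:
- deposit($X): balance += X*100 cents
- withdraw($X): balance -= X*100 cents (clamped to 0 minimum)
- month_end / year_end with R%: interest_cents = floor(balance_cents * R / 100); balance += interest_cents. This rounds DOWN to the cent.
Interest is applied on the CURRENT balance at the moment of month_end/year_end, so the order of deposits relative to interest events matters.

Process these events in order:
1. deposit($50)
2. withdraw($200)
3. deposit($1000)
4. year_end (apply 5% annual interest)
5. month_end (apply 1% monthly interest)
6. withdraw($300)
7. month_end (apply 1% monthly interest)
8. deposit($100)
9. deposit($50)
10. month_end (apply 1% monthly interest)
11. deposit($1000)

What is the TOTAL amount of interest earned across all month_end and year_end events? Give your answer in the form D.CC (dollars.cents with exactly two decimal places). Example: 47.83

After 1 (deposit($50)): balance=$550.00 total_interest=$0.00
After 2 (withdraw($200)): balance=$350.00 total_interest=$0.00
After 3 (deposit($1000)): balance=$1350.00 total_interest=$0.00
After 4 (year_end (apply 5% annual interest)): balance=$1417.50 total_interest=$67.50
After 5 (month_end (apply 1% monthly interest)): balance=$1431.67 total_interest=$81.67
After 6 (withdraw($300)): balance=$1131.67 total_interest=$81.67
After 7 (month_end (apply 1% monthly interest)): balance=$1142.98 total_interest=$92.98
After 8 (deposit($100)): balance=$1242.98 total_interest=$92.98
After 9 (deposit($50)): balance=$1292.98 total_interest=$92.98
After 10 (month_end (apply 1% monthly interest)): balance=$1305.90 total_interest=$105.90
After 11 (deposit($1000)): balance=$2305.90 total_interest=$105.90

Answer: 105.90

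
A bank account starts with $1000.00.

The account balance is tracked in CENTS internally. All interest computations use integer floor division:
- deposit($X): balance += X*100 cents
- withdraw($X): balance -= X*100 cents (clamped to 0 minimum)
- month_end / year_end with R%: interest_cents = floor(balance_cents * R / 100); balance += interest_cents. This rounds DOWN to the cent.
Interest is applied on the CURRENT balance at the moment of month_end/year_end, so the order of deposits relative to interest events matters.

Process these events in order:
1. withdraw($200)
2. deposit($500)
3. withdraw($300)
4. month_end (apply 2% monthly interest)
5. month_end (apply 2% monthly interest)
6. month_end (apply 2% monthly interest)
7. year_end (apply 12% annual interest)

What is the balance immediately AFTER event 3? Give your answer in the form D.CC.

After 1 (withdraw($200)): balance=$800.00 total_interest=$0.00
After 2 (deposit($500)): balance=$1300.00 total_interest=$0.00
After 3 (withdraw($300)): balance=$1000.00 total_interest=$0.00

Answer: 1000.00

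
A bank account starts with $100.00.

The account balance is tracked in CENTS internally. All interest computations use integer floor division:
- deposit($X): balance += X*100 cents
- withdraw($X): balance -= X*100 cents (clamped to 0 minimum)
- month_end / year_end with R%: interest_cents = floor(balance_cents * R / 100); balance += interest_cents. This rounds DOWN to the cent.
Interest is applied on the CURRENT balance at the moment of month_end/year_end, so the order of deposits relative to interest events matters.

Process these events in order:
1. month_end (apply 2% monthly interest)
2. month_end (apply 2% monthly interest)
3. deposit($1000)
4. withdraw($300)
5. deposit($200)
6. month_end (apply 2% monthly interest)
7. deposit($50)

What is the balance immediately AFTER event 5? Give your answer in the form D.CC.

After 1 (month_end (apply 2% monthly interest)): balance=$102.00 total_interest=$2.00
After 2 (month_end (apply 2% monthly interest)): balance=$104.04 total_interest=$4.04
After 3 (deposit($1000)): balance=$1104.04 total_interest=$4.04
After 4 (withdraw($300)): balance=$804.04 total_interest=$4.04
After 5 (deposit($200)): balance=$1004.04 total_interest=$4.04

Answer: 1004.04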